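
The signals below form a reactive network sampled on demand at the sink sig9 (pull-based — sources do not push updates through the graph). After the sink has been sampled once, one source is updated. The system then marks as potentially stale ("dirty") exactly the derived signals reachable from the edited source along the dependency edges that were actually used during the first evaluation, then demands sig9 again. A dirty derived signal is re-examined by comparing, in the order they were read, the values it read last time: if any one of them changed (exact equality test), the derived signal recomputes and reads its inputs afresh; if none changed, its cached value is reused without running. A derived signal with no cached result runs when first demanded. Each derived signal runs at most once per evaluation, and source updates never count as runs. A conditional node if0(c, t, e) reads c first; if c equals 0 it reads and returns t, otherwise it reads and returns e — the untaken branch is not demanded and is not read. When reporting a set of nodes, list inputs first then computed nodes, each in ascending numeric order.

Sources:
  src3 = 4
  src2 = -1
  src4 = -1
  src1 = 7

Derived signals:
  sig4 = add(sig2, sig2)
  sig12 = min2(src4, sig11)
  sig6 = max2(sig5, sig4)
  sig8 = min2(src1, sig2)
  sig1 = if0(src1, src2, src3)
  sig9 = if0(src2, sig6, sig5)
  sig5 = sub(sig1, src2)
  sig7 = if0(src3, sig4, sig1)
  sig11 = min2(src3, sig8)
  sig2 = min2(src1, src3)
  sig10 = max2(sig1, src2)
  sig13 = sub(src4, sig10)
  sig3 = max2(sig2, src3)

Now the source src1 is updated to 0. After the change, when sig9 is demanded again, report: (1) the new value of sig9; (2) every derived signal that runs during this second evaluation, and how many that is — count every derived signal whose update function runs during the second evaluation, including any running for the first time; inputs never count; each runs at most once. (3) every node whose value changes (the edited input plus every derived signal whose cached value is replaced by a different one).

sig9 now evaluates to 0.
Run set: sig1, sig5, sig9 (3 run).
Changed values: src1, sig1, sig5, sig9.

Initial pass — values computed on the first demand:
  sig1 = if0(src1=7 -> else branch src3) = 4
  sig5 = sub(4, -1) = 5
  sig9 = if0(src2=-1 -> else branch sig5) = 5

Second demand — change propagation:
  sig1: re-runs because src1 7->0; new result -1.
  sig5: re-runs because sig1 4->-1; new result 0.
  sig9: re-runs because sig5 5->0; new result 0.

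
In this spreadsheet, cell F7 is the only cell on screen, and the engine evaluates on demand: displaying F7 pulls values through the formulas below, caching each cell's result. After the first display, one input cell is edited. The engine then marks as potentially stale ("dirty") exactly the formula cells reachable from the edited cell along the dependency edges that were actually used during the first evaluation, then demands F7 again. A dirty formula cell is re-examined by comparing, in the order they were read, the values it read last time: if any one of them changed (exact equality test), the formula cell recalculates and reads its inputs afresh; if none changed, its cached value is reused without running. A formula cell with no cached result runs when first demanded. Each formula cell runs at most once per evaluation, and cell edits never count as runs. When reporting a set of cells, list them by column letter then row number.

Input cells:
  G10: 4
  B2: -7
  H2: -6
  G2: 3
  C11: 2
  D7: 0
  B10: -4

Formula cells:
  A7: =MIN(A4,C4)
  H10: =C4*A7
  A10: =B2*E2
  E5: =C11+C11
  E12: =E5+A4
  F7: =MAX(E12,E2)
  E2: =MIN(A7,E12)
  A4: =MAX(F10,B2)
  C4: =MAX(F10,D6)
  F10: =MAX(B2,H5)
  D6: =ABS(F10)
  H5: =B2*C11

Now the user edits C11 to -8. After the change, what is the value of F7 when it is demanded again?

F7 now evaluates to 40.

Initial pass — values computed on the first demand:
  E5 = 2 + 2 = 4
  H5 = -7 * 2 = -14
  F10 = MAX(-7, -14) = -7
  A4 = MAX(-7, -7) = -7
  D6 = ABS(-7) = 7
  C4 = MAX(-7, 7) = 7
  A7 = MIN(-7, 7) = -7
  E12 = 4 + -7 = -3
  E2 = MIN(-7, -3) = -7
  F7 = MAX(-3, -7) = -3

Second demand — change propagation:
  E5: re-runs because C11 2->-8; C11 2->-8; new result -16.
  H5: re-runs because C11 2->-8; new result 56.
  F10: re-runs because H5 -14->56; new result 56.
  A4: re-runs because F10 -7->56; new result 56.
  D6: re-runs because F10 -7->56; new result 56.
  C4: re-runs because F10 -7->56; D6 7->56; new result 56.
  A7: re-runs because A4 -7->56; C4 7->56; new result 56.
  E12: re-runs because E5 4->-16; A4 -7->56; new result 40.
  E2: re-runs because A7 -7->56; E12 -3->40; new result 40.
  F7: re-runs because E12 -3->40; E2 -7->40; new result 40.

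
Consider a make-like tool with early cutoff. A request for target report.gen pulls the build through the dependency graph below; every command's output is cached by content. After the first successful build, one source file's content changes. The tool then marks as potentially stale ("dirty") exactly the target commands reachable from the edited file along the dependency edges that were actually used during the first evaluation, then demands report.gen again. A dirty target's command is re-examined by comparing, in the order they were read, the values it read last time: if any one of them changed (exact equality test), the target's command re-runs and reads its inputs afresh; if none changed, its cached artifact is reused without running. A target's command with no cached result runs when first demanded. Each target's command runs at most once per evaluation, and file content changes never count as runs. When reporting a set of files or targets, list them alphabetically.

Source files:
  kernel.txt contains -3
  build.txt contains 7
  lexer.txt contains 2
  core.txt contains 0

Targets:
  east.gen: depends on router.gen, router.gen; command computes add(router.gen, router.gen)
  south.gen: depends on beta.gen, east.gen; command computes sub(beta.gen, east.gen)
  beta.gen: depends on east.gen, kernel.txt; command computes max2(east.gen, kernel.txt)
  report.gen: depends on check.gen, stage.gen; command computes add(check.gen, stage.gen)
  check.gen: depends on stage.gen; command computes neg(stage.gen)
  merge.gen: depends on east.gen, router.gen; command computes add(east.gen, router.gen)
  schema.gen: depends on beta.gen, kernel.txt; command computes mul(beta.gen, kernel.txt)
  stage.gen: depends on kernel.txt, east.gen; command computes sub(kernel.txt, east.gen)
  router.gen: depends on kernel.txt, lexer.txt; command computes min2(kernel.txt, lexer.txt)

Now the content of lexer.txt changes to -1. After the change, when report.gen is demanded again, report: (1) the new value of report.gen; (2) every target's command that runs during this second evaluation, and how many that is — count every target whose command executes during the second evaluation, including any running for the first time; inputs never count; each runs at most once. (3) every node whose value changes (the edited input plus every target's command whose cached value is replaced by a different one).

First demand of the output computes:
  router.gen = min2(-3, 2) = -3
  east.gen = add(-3, -3) = -6
  stage.gen = sub(-3, -6) = 3
  check.gen = neg(3) = -3
  report.gen = add(-3, 3) = 0

After the edit, cleaning proceeds:
  router.gen: a read changed (lexer.txt 2->-1) — executes, giving -3 — identical to its old value.
  east.gen: dirty, but its reads are unchanged (router.gen unchanged, router.gen unchanged); cached -6 stands.
  stage.gen: dirty, but its reads are unchanged (kernel.txt unchanged, east.gen unchanged); cached 3 stands.
  check.gen: dirty, but its reads are unchanged (stage.gen unchanged); cached -3 stands.
  report.gen: dirty, but its reads are unchanged (check.gen unchanged, stage.gen unchanged); cached 0 stands.

Note the absorption at router.gen: it re-runs yet its value is the same, leaving the output's value untouched.

Demanding report.gen again yields 0.
1 target commands run: router.gen.
The nodes whose values change: lexer.txt.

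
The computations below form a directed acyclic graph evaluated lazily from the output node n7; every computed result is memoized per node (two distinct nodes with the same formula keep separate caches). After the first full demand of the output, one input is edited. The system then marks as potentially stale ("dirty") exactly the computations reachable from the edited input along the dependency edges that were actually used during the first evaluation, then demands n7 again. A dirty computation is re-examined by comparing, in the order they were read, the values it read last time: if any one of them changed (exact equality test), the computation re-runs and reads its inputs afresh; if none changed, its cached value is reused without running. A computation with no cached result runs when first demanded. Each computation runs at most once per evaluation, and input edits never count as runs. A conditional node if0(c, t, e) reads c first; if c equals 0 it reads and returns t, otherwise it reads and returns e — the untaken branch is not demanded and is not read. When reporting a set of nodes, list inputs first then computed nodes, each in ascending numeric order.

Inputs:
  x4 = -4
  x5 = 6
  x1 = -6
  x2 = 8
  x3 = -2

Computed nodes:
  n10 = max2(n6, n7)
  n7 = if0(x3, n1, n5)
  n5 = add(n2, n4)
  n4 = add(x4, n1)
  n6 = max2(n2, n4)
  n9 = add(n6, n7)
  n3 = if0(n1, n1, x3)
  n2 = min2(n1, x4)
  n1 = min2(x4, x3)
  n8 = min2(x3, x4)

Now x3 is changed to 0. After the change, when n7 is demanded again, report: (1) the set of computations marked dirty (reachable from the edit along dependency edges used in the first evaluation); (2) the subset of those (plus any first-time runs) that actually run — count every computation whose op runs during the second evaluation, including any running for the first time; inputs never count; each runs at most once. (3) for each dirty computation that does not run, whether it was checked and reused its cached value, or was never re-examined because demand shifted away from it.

The edit dirties: n1, n2, n4, n5, n7.
2 computations run: n1, n7.
Unvisited dirty nodes (no longer demanded): n2, n4, n5.
Note the branch switch — demand abandons n2, n4, n5, which are never re-examined.

First demand of the output computes:
  n1 = min2(-4, -2) = -4
  n2 = min2(-4, -4) = -4
  n4 = add(-4, -4) = -8
  n5 = add(-4, -8) = -12
  n7 = if0(x3=-2 -> else branch n5) = -12

After the edit, cleaning proceeds:
  n1: a read changed (x3 -2->0) — executes, giving -4 — identical to its old value.
  n2: stays stale; no demand reaches it after the flip.
  n4: stays stale; no demand reaches it after the flip.
  n5: stays stale; no demand reaches it after the flip.
  n7: a read changed (x3 -2->0) — executes, giving -4.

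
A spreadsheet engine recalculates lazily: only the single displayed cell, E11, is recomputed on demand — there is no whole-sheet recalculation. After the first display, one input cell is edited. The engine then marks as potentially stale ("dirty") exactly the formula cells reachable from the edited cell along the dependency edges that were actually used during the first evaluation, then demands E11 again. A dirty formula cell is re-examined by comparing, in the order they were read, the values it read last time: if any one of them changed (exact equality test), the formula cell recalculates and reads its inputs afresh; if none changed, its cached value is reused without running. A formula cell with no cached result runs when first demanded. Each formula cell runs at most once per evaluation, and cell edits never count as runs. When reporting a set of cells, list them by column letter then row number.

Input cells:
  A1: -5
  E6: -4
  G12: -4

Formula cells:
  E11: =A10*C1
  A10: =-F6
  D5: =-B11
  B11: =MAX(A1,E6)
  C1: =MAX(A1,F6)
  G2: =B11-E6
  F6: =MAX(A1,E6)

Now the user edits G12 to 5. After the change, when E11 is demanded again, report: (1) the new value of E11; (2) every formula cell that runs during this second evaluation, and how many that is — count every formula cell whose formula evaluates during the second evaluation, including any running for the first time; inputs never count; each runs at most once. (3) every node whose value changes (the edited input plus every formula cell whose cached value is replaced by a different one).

First evaluation (everything demanded from the output):
  F6 = MAX(-5, -4) = -4
  A10 = -(-4) = 4
  C1 = MAX(-5, -4) = -4
  E11 = 4 * -4 = -16

Propagation after the edit:
  G12 feeds no computation that the output demands — nothing is marked dirty and nothing runs.

Key observation: G12 is never demanded by the output, so the edit triggers no recomputation at all.

New value of E11: -16.
Formula cells that run: none — 0 in total.
Values that change: G12.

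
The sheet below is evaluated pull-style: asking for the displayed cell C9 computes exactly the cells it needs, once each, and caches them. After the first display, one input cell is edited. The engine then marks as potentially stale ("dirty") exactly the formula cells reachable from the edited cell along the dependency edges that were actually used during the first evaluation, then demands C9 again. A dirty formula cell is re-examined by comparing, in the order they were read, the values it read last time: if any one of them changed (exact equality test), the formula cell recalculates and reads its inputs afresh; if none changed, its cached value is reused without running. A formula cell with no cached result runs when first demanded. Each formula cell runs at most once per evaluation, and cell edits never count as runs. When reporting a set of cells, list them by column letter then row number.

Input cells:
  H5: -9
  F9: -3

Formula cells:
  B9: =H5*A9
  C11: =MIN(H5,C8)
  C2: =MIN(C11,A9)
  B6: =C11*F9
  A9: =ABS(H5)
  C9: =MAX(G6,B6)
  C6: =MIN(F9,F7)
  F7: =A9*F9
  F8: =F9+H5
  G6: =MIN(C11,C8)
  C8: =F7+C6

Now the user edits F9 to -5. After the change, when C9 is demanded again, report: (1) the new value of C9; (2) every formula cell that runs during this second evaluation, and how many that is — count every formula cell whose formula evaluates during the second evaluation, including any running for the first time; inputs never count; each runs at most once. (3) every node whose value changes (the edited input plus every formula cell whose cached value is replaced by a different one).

First demand of the output computes:
  A9 = ABS(-9) = 9
  F7 = 9 * -3 = -27
  C6 = MIN(-3, -27) = -27
  C8 = -27 + -27 = -54
  C11 = MIN(-9, -54) = -54
  B6 = -54 * -3 = 162
  G6 = MIN(-54, -54) = -54
  C9 = MAX(-54, 162) = 162

After the edit, cleaning proceeds:
  F7: a read changed (F9 -3->-5) — executes, giving -45.
  C6: a read changed (F9 -3->-5; F7 -27->-45) — executes, giving -45.
  C8: a read changed (F7 -27->-45; C6 -27->-45) — executes, giving -90.
  C11: a read changed (C8 -54->-90) — executes, giving -90.
  B6: a read changed (C11 -54->-90; F9 -3->-5) — executes, giving 450.
  G6: a read changed (C11 -54->-90; C8 -54->-90) — executes, giving -90.
  C9: a read changed (G6 -54->-90; B6 162->450) — executes, giving 450.

Demanding C9 again yields 450.
7 formula cells run: B6, C6, C8, C9, C11, F7, G6.
The nodes whose values change: B6, C6, C8, C9, C11, F7, F9, G6.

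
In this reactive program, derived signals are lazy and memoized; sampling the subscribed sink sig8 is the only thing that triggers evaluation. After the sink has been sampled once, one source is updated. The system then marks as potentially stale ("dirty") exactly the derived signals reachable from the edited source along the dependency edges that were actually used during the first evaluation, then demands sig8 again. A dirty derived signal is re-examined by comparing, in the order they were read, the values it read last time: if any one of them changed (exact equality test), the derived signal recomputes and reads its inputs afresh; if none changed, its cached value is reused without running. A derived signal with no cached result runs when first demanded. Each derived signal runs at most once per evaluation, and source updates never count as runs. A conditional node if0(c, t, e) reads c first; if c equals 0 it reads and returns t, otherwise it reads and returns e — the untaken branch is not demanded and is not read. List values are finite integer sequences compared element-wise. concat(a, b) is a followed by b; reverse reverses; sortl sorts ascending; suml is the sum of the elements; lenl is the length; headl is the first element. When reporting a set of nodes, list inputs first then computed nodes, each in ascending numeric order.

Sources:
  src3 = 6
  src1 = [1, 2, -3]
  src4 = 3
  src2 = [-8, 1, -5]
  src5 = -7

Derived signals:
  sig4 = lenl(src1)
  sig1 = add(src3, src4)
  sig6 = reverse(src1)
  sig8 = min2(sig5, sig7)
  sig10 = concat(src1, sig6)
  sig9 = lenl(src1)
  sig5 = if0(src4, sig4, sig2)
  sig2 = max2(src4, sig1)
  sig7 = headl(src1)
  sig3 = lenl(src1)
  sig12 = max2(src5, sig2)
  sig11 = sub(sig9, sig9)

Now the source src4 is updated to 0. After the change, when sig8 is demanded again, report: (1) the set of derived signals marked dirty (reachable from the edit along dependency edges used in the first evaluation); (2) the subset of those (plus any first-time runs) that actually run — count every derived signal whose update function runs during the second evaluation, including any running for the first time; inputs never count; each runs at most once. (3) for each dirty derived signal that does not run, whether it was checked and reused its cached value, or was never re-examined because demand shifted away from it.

The edit dirties: sig1, sig2, sig5, sig8.
3 derived signals run: sig4, sig5, sig8.
Unvisited dirty nodes (no longer demanded): sig1, sig2.
Note the branch switch — demand abandons sig1, sig2, which are never re-examined.

First demand of the output computes:
  sig1 = add(6, 3) = 9
  sig2 = max2(3, 9) = 9
  sig5 = if0(src4=3 -> else branch sig2) = 9
  sig7 = headl([1, 2, -3]) = 1
  sig8 = min2(9, 1) = 1

After the edit, cleaning proceeds:
  sig1: stays stale; no demand reaches it after the flip.
  sig2: stays stale; no demand reaches it after the flip.
  sig4: had never run; runs now, result 3.
  sig5: a read changed (src4 3->0) — executes, giving 3.
  sig8: a read changed (sig5 9->3) — executes, giving 1 — identical to its old value.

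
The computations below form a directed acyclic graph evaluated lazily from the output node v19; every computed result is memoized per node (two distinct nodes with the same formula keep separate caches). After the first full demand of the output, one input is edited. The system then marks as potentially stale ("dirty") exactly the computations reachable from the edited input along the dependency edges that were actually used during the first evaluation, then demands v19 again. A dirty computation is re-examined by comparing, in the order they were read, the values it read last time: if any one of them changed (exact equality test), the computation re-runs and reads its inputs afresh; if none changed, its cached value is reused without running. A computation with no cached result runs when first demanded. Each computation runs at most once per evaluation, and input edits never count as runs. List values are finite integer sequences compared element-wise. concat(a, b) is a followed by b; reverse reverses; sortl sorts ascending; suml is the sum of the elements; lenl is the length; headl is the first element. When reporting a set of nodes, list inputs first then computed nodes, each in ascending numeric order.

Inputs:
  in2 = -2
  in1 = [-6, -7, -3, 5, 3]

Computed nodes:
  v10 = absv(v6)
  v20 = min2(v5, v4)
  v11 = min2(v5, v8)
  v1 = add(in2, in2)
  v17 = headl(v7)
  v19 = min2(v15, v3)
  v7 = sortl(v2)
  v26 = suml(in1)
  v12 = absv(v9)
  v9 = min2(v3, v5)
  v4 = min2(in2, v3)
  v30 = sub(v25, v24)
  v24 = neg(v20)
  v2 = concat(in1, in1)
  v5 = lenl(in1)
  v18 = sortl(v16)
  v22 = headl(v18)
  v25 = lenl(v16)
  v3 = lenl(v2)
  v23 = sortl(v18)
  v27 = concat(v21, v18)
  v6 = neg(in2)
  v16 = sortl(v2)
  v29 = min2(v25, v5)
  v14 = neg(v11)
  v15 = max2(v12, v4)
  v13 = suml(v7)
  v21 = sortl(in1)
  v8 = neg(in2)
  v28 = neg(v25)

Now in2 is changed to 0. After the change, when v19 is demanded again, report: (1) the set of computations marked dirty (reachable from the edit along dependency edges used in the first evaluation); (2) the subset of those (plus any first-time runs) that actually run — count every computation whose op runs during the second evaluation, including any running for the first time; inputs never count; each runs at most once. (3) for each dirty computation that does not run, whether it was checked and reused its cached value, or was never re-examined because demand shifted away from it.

The edit dirties: v4, v15, v19.
2 computations run: v4, v15.
Cache hits after checking: v19.
Note the absorption at v15: it re-runs yet its value is the same, leaving the output's value untouched.

First demand of the output computes:
  v2 = concat([-6, -7, -3, 5, 3], [-6, -7, -3, 5, 3]) = [-6, -7, -3, 5, 3, -6, -7, -3, 5, 3]
  v3 = lenl([-6, -7, -3, 5, 3, -6, -7, -3, 5, 3]) = 10
  v4 = min2(-2, 10) = -2
  v5 = lenl([-6, -7, -3, 5, 3]) = 5
  v9 = min2(10, 5) = 5
  v12 = absv(5) = 5
  v15 = max2(5, -2) = 5
  v19 = min2(5, 10) = 5

After the edit, cleaning proceeds:
  v4: a read changed (in2 -2->0) — executes, giving 0.
  v15: a read changed (v4 -2->0) — executes, giving 5 — identical to its old value.
  v19: dirty, but its reads are unchanged (v15 unchanged, v3 unchanged); cached 5 stands.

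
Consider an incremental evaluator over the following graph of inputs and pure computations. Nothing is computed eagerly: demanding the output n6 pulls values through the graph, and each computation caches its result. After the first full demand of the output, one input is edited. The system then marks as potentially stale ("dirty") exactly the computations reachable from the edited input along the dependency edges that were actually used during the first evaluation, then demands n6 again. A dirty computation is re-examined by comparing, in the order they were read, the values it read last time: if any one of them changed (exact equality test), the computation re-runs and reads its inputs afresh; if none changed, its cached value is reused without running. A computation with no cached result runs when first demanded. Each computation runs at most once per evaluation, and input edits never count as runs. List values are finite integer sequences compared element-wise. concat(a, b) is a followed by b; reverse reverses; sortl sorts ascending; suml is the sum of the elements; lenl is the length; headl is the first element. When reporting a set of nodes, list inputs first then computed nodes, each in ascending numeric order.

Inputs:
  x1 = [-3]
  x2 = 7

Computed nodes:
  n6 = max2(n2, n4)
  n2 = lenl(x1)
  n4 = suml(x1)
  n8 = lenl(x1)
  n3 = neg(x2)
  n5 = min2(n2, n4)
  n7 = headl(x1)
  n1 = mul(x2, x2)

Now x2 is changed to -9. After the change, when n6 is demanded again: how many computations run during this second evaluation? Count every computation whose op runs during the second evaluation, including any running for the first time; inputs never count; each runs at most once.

Initial pass — values computed on the first demand:
  n2 = lenl([-3]) = 1
  n4 = suml([-3]) = -3
  n6 = max2(1, -3) = 1

Second demand — change propagation:
  no demanded computation ever read x2, so the edit dirties nothing and nothing runs.

The important point: nothing the output needs ever reads x2, so the edit is invisible to it.

Run set: none (0 run).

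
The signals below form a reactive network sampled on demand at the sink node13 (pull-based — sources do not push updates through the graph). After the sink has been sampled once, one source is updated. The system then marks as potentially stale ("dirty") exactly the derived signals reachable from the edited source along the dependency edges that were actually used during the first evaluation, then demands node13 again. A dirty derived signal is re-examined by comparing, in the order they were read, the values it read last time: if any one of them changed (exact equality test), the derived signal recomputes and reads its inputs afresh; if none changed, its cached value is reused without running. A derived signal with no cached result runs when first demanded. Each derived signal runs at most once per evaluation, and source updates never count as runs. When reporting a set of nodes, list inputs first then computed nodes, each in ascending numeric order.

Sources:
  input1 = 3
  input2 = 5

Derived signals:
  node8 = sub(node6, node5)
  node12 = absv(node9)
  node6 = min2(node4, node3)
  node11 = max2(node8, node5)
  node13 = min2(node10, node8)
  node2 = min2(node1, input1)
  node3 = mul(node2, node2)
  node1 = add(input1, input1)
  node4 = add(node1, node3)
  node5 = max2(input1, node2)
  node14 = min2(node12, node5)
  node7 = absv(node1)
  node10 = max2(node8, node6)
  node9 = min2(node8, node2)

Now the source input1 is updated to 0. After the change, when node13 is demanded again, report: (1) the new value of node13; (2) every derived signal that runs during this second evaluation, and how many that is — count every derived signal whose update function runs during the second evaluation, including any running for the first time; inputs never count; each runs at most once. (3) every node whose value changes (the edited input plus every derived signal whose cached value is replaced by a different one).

Initial pass — values computed on the first demand:
  node1 = add(3, 3) = 6
  node2 = min2(6, 3) = 3
  node3 = mul(3, 3) = 9
  node4 = add(6, 9) = 15
  node5 = max2(3, 3) = 3
  node6 = min2(15, 9) = 9
  node8 = sub(9, 3) = 6
  node10 = max2(6, 9) = 9
  node13 = min2(9, 6) = 6

Second demand — change propagation:
  node1: re-runs because input1 3->0; input1 3->0; new result 0.
  node2: re-runs because node1 6->0; input1 3->0; new result 0.
  node3: re-runs because node2 3->0; node2 3->0; new result 0.
  node4: re-runs because node1 6->0; node3 9->0; new result 0.
  node5: re-runs because input1 3->0; node2 3->0; new result 0.
  node6: re-runs because node4 15->0; node3 9->0; new result 0.
  node8: re-runs because node6 9->0; node5 3->0; new result 0.
  node10: re-runs because node8 6->0; node6 9->0; new result 0.
  node13: re-runs because node10 9->0; node8 6->0; new result 0.

node13 now evaluates to 0.
Run set: node1, node2, node3, node4, node5, node6, node8, node10, node13 (9 run).
Changed values: input1, node1, node2, node3, node4, node5, node6, node8, node10, node13.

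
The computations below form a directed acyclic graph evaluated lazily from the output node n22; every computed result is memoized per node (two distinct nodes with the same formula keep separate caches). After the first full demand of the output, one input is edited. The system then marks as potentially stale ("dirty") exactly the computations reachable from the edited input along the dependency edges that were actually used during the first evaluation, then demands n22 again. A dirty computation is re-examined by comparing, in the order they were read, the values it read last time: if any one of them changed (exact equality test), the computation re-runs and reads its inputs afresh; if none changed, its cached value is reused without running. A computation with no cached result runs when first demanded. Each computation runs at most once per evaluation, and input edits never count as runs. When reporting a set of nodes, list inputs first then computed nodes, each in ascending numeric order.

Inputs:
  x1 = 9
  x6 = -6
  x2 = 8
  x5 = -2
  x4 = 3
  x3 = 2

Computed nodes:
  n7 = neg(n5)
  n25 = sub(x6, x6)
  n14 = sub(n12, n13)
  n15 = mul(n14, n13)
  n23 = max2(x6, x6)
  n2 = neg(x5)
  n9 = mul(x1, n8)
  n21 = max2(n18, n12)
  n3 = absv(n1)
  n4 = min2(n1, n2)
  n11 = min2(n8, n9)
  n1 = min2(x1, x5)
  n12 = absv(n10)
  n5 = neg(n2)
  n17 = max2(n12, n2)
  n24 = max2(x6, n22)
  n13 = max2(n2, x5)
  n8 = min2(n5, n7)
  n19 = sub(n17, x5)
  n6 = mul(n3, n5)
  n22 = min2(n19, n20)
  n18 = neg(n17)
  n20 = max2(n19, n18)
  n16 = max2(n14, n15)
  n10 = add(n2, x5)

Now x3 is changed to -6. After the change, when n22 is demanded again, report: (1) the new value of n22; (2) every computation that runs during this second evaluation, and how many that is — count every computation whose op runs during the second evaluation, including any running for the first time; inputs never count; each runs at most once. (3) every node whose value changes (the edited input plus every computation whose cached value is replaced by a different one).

Demanding n22 again yields 4.
0 computations run: none.
The nodes whose values change: x3.
Note the shortcut — nothing in the graph depends on x3 at all, so no recomputation happens.

First demand of the output computes:
  n2 = neg(-2) = 2
  n10 = add(2, -2) = 0
  n12 = absv(0) = 0
  n17 = max2(0, 2) = 2
  n18 = neg(2) = -2
  n19 = sub(2, -2) = 4
  n20 = max2(4, -2) = 4
  n22 = min2(4, 4) = 4

After the edit, cleaning proceeds:
  no node depends on x3 at all; the second demand re-runs nothing.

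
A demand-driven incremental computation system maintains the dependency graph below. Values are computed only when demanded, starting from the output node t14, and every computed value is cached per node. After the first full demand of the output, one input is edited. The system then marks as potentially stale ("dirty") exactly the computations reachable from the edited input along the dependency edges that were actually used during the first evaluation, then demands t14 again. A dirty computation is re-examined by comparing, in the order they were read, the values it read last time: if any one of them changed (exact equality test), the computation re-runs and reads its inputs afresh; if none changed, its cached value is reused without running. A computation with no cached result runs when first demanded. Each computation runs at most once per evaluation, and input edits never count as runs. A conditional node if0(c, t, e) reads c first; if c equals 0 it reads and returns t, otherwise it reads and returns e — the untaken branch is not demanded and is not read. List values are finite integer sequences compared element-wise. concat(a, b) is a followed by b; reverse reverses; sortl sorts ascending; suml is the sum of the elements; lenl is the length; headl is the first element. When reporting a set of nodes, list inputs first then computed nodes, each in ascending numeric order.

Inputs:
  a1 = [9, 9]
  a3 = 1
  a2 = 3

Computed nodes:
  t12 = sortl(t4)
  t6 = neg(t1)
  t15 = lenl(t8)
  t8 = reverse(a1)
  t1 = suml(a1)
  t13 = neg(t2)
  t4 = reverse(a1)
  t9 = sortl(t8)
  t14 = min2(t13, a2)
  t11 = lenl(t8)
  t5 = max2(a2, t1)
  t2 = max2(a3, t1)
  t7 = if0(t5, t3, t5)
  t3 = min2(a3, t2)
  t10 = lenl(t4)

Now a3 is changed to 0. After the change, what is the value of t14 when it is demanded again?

New value of t14: -18.
Key observation: the change is absorbed at t2 — it re-runs but produces the same value, and the output's value is unchanged.

First evaluation (everything demanded from the output):
  t1 = suml([9, 9]) = 18
  t2 = max2(1, 18) = 18
  t13 = neg(18) = -18
  t14 = min2(-18, 3) = -18

Propagation after the edit:
  t2: runs — a3 1->0; result 18 (same value as before).
  t13: checked — values it read are unchanged (t2 unchanged); reused cached -18 without running.
  t14: checked — values it read are unchanged (t13 unchanged, a2 unchanged); reused cached -18 without running.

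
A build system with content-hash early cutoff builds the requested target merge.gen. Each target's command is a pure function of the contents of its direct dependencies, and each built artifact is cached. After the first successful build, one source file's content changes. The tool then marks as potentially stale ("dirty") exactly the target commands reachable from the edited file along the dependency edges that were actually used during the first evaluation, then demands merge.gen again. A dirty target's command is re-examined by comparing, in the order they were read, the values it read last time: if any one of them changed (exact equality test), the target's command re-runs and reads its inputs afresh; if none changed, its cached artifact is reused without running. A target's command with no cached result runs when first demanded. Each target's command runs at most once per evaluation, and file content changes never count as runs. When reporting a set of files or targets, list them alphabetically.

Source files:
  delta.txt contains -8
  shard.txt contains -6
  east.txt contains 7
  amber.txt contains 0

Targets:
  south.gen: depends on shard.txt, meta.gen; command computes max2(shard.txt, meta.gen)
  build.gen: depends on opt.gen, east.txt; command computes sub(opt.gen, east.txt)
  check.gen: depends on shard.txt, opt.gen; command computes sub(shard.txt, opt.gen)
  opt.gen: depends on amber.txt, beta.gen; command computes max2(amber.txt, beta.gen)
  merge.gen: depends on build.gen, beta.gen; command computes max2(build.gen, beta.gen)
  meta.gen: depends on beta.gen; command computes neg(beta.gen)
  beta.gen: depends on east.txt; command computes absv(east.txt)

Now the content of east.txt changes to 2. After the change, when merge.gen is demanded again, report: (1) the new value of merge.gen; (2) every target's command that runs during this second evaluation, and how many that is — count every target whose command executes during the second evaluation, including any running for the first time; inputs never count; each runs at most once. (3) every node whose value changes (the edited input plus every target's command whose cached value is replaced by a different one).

First evaluation (everything demanded from the output):
  beta.gen = absv(7) = 7
  opt.gen = max2(0, 7) = 7
  build.gen = sub(7, 7) = 0
  merge.gen = max2(0, 7) = 7

Propagation after the edit:
  beta.gen: runs — east.txt 7->2; result 2.
  opt.gen: runs — beta.gen 7->2; result 2.
  build.gen: runs — opt.gen 7->2; east.txt 7->2; result 0 (same value as before).
  merge.gen: runs — beta.gen 7->2; result 2.

New value of merge.gen: 2.
Target commands that run: beta.gen, build.gen, merge.gen, opt.gen — 4 in total.
Values that change: beta.gen, east.txt, merge.gen, opt.gen.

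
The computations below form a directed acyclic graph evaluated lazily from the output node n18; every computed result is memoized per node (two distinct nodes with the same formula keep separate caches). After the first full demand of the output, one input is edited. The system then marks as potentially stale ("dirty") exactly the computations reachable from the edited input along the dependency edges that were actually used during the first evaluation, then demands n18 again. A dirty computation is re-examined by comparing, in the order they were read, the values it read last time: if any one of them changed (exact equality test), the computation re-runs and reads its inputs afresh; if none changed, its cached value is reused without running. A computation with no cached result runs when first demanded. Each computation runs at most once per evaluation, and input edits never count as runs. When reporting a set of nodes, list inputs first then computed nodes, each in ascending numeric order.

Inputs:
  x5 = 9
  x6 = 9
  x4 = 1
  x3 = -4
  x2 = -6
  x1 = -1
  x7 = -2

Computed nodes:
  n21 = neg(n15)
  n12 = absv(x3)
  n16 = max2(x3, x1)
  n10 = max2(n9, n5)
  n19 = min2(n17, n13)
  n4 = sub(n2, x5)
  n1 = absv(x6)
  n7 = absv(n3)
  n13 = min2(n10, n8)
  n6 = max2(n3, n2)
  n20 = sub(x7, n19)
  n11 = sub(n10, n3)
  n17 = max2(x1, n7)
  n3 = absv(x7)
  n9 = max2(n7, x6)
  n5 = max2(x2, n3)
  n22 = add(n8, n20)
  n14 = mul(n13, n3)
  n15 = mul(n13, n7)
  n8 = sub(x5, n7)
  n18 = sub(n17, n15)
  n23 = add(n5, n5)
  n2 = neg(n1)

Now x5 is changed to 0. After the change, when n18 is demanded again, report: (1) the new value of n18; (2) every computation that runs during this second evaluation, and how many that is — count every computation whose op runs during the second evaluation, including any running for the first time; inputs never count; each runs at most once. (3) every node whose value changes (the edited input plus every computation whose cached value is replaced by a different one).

First demand of the output computes:
  n3 = absv(-2) = 2
  n5 = max2(-6, 2) = 2
  n7 = absv(2) = 2
  n8 = sub(9, 2) = 7
  n9 = max2(2, 9) = 9
  n10 = max2(9, 2) = 9
  n13 = min2(9, 7) = 7
  n15 = mul(7, 2) = 14
  n17 = max2(-1, 2) = 2
  n18 = sub(2, 14) = -12

After the edit, cleaning proceeds:
  n8: a read changed (x5 9->0) — executes, giving -2.
  n13: a read changed (n8 7->-2) — executes, giving -2.
  n15: a read changed (n13 7->-2) — executes, giving -4.
  n18: a read changed (n15 14->-4) — executes, giving 6.

Demanding n18 again yields 6.
4 computations run: n8, n13, n15, n18.
The nodes whose values change: x5, n8, n13, n15, n18.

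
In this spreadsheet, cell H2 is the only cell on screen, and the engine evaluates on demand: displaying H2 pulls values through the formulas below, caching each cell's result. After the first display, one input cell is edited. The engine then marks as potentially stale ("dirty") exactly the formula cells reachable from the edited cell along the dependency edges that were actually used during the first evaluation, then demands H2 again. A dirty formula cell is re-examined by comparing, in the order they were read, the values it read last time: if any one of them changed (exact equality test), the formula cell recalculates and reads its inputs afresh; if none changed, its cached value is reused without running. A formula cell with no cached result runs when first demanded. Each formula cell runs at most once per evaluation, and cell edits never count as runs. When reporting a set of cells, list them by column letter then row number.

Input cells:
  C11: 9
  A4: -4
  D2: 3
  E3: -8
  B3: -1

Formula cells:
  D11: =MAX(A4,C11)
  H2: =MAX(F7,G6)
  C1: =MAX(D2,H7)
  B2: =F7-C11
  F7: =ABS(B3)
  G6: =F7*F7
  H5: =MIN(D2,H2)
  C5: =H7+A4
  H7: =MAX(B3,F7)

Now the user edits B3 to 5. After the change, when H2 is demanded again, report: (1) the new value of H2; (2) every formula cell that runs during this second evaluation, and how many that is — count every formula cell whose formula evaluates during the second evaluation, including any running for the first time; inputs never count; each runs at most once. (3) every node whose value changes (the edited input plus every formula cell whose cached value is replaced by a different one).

Initial pass — values computed on the first demand:
  F7 = ABS(-1) = 1
  G6 = 1 * 1 = 1
  H2 = MAX(1, 1) = 1

Second demand — change propagation:
  F7: re-runs because B3 -1->5; new result 5.
  G6: re-runs because F7 1->5; F7 1->5; new result 25.
  H2: re-runs because F7 1->5; G6 1->25; new result 25.

H2 now evaluates to 25.
Run set: F7, G6, H2 (3 run).
Changed values: B3, F7, G6, H2.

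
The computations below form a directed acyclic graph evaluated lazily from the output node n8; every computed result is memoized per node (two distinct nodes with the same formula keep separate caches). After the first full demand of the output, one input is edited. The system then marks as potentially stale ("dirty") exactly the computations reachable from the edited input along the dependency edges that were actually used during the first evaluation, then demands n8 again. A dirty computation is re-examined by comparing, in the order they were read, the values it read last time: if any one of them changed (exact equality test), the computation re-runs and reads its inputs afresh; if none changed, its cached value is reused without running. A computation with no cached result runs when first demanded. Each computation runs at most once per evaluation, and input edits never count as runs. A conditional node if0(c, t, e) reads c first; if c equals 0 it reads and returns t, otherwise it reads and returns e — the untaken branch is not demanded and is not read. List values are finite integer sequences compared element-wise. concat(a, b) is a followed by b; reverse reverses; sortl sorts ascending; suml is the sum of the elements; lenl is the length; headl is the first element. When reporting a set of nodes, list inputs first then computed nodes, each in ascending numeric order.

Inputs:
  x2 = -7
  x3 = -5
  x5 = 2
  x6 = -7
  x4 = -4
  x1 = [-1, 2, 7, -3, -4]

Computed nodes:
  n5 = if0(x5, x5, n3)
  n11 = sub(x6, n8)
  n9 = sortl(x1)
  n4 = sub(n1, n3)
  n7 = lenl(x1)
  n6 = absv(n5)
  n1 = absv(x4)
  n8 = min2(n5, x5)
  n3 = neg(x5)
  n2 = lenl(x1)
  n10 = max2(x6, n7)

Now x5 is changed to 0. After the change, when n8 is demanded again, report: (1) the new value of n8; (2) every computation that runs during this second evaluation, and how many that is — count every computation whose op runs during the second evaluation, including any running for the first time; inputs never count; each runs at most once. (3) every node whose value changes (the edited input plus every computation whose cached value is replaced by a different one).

Demanding n8 again yields 0.
2 computations run: n5, n8.
The nodes whose values change: x5, n5, n8.
Note the branch switch — demand abandons n3, which is never re-examined.

First demand of the output computes:
  n3 = neg(2) = -2
  n5 = if0(x5=2 -> else branch n3) = -2
  n8 = min2(-2, 2) = -2

After the edit, cleaning proceeds:
  n3: stays stale; no demand reaches it after the flip.
  n5: a read changed (x5 2->0) — executes, giving 0.
  n8: a read changed (n5 -2->0; x5 2->0) — executes, giving 0.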